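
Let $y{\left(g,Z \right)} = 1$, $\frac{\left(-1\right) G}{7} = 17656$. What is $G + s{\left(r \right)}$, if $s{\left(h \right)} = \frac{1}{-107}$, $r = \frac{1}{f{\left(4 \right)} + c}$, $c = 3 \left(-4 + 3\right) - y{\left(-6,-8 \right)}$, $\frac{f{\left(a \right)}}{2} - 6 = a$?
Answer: $- \frac{13224345}{107} \approx -1.2359 \cdot 10^{5}$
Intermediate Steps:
$G = -123592$ ($G = \left(-7\right) 17656 = -123592$)
$f{\left(a \right)} = 12 + 2 a$
$c = -4$ ($c = 3 \left(-4 + 3\right) - 1 = 3 \left(-1\right) - 1 = -3 - 1 = -4$)
$r = \frac{1}{16}$ ($r = \frac{1}{\left(12 + 2 \cdot 4\right) - 4} = \frac{1}{\left(12 + 8\right) - 4} = \frac{1}{20 - 4} = \frac{1}{16} \approx 0.0625$)
$s{\left(h \right)} = - \frac{1}{107}$
$G + s{\left(r \right)} = -123592 - \frac{1}{107} = - \frac{13224345}{107}$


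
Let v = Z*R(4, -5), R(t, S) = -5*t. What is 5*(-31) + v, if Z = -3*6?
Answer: 205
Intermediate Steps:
Z = -18
v = 360 (v = -(-90)*4 = -18*(-20) = 360)
5*(-31) + v = 5*(-31) + 360 = -155 + 360 = 205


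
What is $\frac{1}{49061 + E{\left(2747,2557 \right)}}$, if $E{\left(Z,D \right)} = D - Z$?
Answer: $\frac{1}{48871} \approx 2.0462 \cdot 10^{-5}$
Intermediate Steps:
$\frac{1}{49061 + E{\left(2747,2557 \right)}} = \frac{1}{49061 + \left(2557 - 2747\right)} = \frac{1}{49061 - 190} = \frac{1}{48871}$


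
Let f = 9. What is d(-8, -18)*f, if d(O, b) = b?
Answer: -162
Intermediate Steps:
d(-8, -18)*f = -18*9 = -162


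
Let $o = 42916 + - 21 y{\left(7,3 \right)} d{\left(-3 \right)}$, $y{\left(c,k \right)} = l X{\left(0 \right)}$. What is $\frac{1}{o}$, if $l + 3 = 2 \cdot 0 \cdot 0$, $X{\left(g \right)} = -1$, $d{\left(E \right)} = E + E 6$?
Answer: $\frac{1}{44239} \approx 2.2604 \cdot 10^{-5}$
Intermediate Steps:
$d{\left(E \right)} = 7 E$ ($d{\left(E \right)} = E + 6 E = 7 E$)
$l = -3$ ($l = -3 + 2 \cdot 0 \cdot 0 = -3 + 0 \cdot 0 = -3 + 0 = -3$)
$y{\left(c,k \right)} = 3$ ($y{\left(c,k \right)} = \left(-3\right) \left(-1\right) = 3$)
$o = 44239$ ($o = 42916 + \left(-21\right) 3 \cdot 7 \left(-3\right) = 42916 - -1323 = 42916 + 1323 = 44239$)
$\frac{1}{o} = \frac{1}{44239}$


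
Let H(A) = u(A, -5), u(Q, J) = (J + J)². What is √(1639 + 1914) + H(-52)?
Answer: 100 + √3553 ≈ 159.61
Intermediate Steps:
u(Q, J) = 4*J² (u(Q, J) = (2*J)² = 4*J²)
H(A) = 100 (H(A) = 4*(-5)² = 4*25 = 100)
√(1639 + 1914) + H(-52) = √(1639 + 1914) + 100 = √3553 + 100 = 100 + √3553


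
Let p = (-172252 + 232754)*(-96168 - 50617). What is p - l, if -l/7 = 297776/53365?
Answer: -473923146541118/53365 ≈ -8.8808e+9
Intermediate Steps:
l = -2084432/53365 ≈ -39.060
p = -8880786070 (p = 60502*(-146785) = -8880786070)
p - l = -8880786070 - 1*(-2084432/53365) = -8880786070 + 2084432/53365 = -473923146541118/53365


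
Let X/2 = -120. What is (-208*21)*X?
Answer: 1048320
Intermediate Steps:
X = -240 (X = 2*(-120) = -240)
(-208*21)*X = -208*21*(-240) = -4368*(-240) = 1048320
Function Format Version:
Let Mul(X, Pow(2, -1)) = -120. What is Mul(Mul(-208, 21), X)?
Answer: 1048320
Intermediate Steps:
X = -240 (X = Mul(2, -120) = -240)
Mul(Mul(-208, 21), X) = Mul(Mul(-208, 21), -240) = Mul(-4368, -240) = 1048320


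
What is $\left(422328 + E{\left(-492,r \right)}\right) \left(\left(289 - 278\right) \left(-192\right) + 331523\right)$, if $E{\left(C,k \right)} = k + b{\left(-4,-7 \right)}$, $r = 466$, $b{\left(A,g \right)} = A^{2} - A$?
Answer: $139279582554$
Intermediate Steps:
$E{\left(C,k \right)} = 20 + k$ ($E{\left(C,k \right)} = k - 4 \left(-1 - 4\right) = k - -20 = k + 20 = 20 + k$)
$\left(422328 + E{\left(-492,r \right)}\right) \left(\left(289 - 278\right) \left(-192\right) + 331523\right) = \left(422328 + \left(20 + 466\right)\right) \left(\left(289 - 278\right) \left(-192\right) + 331523\right) = \left(422328 + 486\right) \left(11 \left(-192\right) + 331523\right) = 422814 \left(-2112 + 331523\right) = 422814 \cdot 329411 = 139279582554$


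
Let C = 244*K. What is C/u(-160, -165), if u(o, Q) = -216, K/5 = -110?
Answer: 16775/27 ≈ 621.30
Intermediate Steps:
K = -550 (K = 5*(-110) = -550)
C = -134200 (C = 244*(-550) = -134200)
C/u(-160, -165) = -134200/(-216) = -134200*(-1/216) = 16775/27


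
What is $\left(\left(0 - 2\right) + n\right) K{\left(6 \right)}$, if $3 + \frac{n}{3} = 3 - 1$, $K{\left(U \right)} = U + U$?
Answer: $-60$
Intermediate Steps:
$K{\left(U \right)} = 2 U$
$n = -3$ ($n = -9 + 3 \left(3 - 1\right) = -9 + 3 \cdot 2 = -9 + 6 = -3$)
$\left(\left(0 - 2\right) + n\right) K{\left(6 \right)} = \left(\left(0 - 2\right) - 3\right) 2 \cdot 6 = \left(-2 - 3\right) 12 = \left(-5\right) 12 = -60$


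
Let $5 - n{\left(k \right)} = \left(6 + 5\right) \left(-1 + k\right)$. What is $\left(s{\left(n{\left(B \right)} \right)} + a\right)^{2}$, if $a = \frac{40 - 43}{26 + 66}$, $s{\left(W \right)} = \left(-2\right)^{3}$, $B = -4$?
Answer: $\frac{546121}{8464} \approx 64.523$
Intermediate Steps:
$n{\left(k \right)} = 16 - 11 k$ ($n{\left(k \right)} = 5 - \left(6 + 5\right) \left(-1 + k\right) = 5 - 11 \left(-1 + k\right) = 5 - \left(-11 + 11 k\right) = 16 - 11 k$)
$s{\left(W \right)} = -8$
$a = - \frac{3}{92} \approx -0.032609$
$\left(s{\left(n{\left(B \right)} \right)} + a\right)^{2} = \left(-8 - \frac{3}{92}\right)^{2} = \left(- \frac{739}{92}\right)^{2} = \frac{546121}{8464}$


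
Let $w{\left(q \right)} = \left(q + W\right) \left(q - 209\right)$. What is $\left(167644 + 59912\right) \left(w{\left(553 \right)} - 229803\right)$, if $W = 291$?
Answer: $13774647348$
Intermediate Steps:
$w{\left(q \right)} = \left(-209 + q\right) \left(291 + q\right)$ ($w{\left(q \right)} = \left(q + 291\right) \left(q - 209\right) = \left(291 + q\right) \left(-209 + q\right) = \left(-209 + q\right) \left(291 + q\right)$)
$\left(167644 + 59912\right) \left(w{\left(553 \right)} - 229803\right) = \left(167644 + 59912\right) \left(\left(-60819 + 553^{2} + 82 \cdot 553\right) - 229803\right) = 227556 \left(\left(-60819 + 305809 + 45346\right) - 229803\right) = 227556 \left(290336 - 229803\right) = 227556 \cdot 60533 = 13774647348$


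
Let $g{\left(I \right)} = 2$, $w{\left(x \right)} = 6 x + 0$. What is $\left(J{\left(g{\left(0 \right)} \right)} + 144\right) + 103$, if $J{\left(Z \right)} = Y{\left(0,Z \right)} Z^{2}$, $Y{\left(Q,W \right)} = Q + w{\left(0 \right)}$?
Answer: $247$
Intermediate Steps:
$w{\left(x \right)} = 6 x$
$Y{\left(Q,W \right)} = Q$ ($Y{\left(Q,W \right)} = Q + 6 \cdot 0 = Q + 0 = Q$)
$J{\left(Z \right)} = 0$ ($J{\left(Z \right)} = 0 Z^{2} = 0$)
$\left(J{\left(g{\left(0 \right)} \right)} + 144\right) + 103 = \left(0 + 144\right) + 103 = 144 + 103 = 247$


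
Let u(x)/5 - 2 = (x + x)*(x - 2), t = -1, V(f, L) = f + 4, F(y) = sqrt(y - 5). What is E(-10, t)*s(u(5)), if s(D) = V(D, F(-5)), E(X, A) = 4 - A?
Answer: 820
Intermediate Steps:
F(y) = sqrt(-5 + y)
V(f, L) = 4 + f
u(x) = 10 + 10*x*(-2 + x) (u(x) = 10 + 5*((x + x)*(x - 2)) = 10 + 5*((2*x)*(-2 + x)) = 10 + 5*(2*x*(-2 + x)) = 10 + 10*x*(-2 + x))
s(D) = 4 + D
E(-10, t)*s(u(5)) = (4 - 1*(-1))*(4 + (10 - 20*5 + 10*5**2)) = (4 + 1)*(4 + (10 - 100 + 10*25)) = 5*(4 + (10 - 100 + 250)) = 5*(4 + 160) = 5*164 = 820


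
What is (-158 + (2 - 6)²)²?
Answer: 20164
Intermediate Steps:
(-158 + (2 - 6)²)² = (-158 + (-4)²)² = (-158 + 16)² = (-142)² = 20164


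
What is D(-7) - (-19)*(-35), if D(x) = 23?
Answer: -642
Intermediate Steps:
D(-7) - (-19)*(-35) = 23 - (-19)*(-35) = 23 - 1*665 = 23 - 665 = -642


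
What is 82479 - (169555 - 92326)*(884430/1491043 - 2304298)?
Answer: 265344024588013533/1491043 ≈ 1.7796e+11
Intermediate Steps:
82479 - (169555 - 92326)*(884430/1491043 - 2304298) = 82479 - 77229*(884430*(1/1491043) - 2304298) = 82479 - 77229*(884430/1491043 - 2304298) = 82479 - 77229*(-3435806518384)/1491043 = 82479 - 1*(-265343901608277936/1491043) = 82479 + 265343901608277936/1491043 = 265344024588013533/1491043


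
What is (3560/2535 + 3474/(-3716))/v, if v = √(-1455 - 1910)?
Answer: -442237*I*√3365/3169850190 ≈ -0.008093*I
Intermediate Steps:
v = I*√3365 (v = √(-3365) = I*√3365 ≈ 58.009*I)
(3560/2535 + 3474/(-3716))/v = (3560/2535 + 3474/(-3716))/((I*√3365)) = (3560*(1/2535) + 3474*(-1/3716))*(-I*√3365/3365) = (712/507 - 1737/1858)*(-I*√3365/3365) = 442237*(-I*√3365/3365)/942006 = -442237*I*√3365/3169850190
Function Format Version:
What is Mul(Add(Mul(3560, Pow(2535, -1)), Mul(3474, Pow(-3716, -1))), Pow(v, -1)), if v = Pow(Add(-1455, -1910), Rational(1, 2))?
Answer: Mul(Rational(-442237, 3169850190), I, Pow(3365, Rational(1, 2))) ≈ Mul(-0.0080930, I)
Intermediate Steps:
v = Mul(I, Pow(3365, Rational(1, 2))) (v = Pow(-3365, Rational(1, 2)) = Mul(I, Pow(3365, Rational(1, 2))) ≈ Mul(58.009, I))
Mul(Add(Mul(3560, Pow(2535, -1)), Mul(3474, Pow(-3716, -1))), Pow(v, -1)) = Mul(Add(Mul(3560, Pow(2535, -1)), Mul(3474, Pow(-3716, -1))), Pow(Mul(I, Pow(3365, Rational(1, 2))), -1)) = Mul(Add(Mul(3560, Rational(1, 2535)), Mul(3474, Rational(-1, 3716))), Mul(Rational(-1, 3365), I, Pow(3365, Rational(1, 2)))) = Mul(Add(Rational(712, 507), Rational(-1737, 1858)), Mul(Rational(-1, 3365), I, Pow(3365, Rational(1, 2)))) = Mul(Rational(442237, 942006), Mul(Rational(-1, 3365), I, Pow(3365, Rational(1, 2)))) = Mul(Rational(-442237, 3169850190), I, Pow(3365, Rational(1, 2)))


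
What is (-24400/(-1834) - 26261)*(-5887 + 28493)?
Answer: -544106911022/917 ≈ -5.9336e+8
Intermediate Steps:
(-24400/(-1834) - 26261)*(-5887 + 28493) = (-24400*(-1/1834) - 26261)*22606 = (12200/917 - 26261)*22606 = -24069137/917*22606 = -544106911022/917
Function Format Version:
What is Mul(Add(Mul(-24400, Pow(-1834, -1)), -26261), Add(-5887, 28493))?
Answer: Rational(-544106911022, 917) ≈ -5.9336e+8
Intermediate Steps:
Mul(Add(Mul(-24400, Pow(-1834, -1)), -26261), Add(-5887, 28493)) = Mul(Add(Mul(-24400, Rational(-1, 1834)), -26261), 22606) = Mul(Add(Rational(12200, 917), -26261), 22606) = Mul(Rational(-24069137, 917), 22606) = Rational(-544106911022, 917)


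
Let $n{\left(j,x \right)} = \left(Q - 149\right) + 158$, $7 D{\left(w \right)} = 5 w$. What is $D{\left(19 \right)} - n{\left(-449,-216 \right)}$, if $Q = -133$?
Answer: $\frac{963}{7} \approx 137.57$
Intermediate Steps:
$D{\left(w \right)} = \frac{5 w}{7}$
$n{\left(j,x \right)} = -124$ ($n{\left(j,x \right)} = \left(-133 - 149\right) + 158 = -282 + 158 = -124$)
$D{\left(19 \right)} - n{\left(-449,-216 \right)} = \frac{5}{7} \cdot 19 - -124 = \frac{95}{7} + 124 = \frac{963}{7}$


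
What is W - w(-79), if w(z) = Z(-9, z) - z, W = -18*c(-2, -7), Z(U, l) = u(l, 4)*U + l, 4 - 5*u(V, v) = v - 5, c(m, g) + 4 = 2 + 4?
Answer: -27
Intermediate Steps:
c(m, g) = 2 (c(m, g) = -4 + (2 + 4) = -4 + 6 = 2)
u(V, v) = 9/5 - v/5 (u(V, v) = ⅘ - (v - 5)/5 = ⅘ - (-5 + v)/5 = ⅘ + (1 - v/5) = 9/5 - v/5)
Z(U, l) = U + l (Z(U, l) = (9/5 - ⅕*4)*U + l = (9/5 - ⅘)*U + l = 1*U + l = U + l)
W = -36 (W = -18*2 = -36)
w(z) = -9 (w(z) = (-9 + z) - z = -9)
W - w(-79) = -36 - 1*(-9) = -36 + 9 = -27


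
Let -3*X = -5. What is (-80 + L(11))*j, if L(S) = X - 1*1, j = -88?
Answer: 20944/3 ≈ 6981.3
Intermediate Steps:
X = 5/3 (X = -⅓*(-5) = 5/3 ≈ 1.6667)
L(S) = ⅔ (L(S) = 5/3 - 1*1 = 5/3 - 1 = ⅔)
(-80 + L(11))*j = (-80 + ⅔)*(-88) = -238/3*(-88) = 20944/3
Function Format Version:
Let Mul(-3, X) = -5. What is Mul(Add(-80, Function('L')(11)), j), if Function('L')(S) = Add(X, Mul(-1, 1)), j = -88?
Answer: Rational(20944, 3) ≈ 6981.3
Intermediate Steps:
X = Rational(5, 3) (X = Mul(Rational(-1, 3), -5) = Rational(5, 3) ≈ 1.6667)
Function('L')(S) = Rational(2, 3) (Function('L')(S) = Add(Rational(5, 3), Mul(-1, 1)) = Add(Rational(5, 3), -1) = Rational(2, 3))
Mul(Add(-80, Function('L')(11)), j) = Mul(Add(-80, Rational(2, 3)), -88) = Mul(Rational(-238, 3), -88) = Rational(20944, 3)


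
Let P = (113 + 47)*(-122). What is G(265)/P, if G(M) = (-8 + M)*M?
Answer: -13621/3904 ≈ -3.4890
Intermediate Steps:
G(M) = M*(-8 + M)
P = -19520 (P = 160*(-122) = -19520)
G(265)/P = (265*(-8 + 265))/(-19520) = (265*257)*(-1/19520) = 68105*(-1/19520) = -13621/3904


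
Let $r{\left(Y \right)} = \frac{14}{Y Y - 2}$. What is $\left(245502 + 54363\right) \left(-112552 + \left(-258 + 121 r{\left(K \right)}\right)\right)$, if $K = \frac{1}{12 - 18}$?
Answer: $- \frac{2420058683310}{71} \approx -3.4085 \cdot 10^{10}$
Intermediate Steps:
$K = - \frac{1}{6}$ ($K = \frac{1}{-6} = - \frac{1}{6} \approx -0.16667$)
$r{\left(Y \right)} = \frac{14}{-2 + Y^{2}}$ ($r{\left(Y \right)} = \frac{14}{Y^{2} - 2} = \frac{14}{-2 + Y^{2}}$)
$\left(245502 + 54363\right) \left(-112552 + \left(-258 + 121 r{\left(K \right)}\right)\right) = \left(245502 + 54363\right) \left(-112552 + \left(-258 + 121 \frac{14}{-2 + \left(- \frac{1}{6}\right)^{2}}\right)\right) = 299865 \left(-112552 + \left(-258 + 121 \frac{14}{-2 + \frac{1}{36}}\right)\right) = 299865 \left(-112552 + \left(-258 + 121 \frac{14}{- \frac{71}{36}}\right)\right) = 299865 \left(-112552 + \left(-258 + 121 \cdot 14 \left(- \frac{36}{71}\right)\right)\right) = 299865 \left(-112552 + \left(-258 + 121 \left(- \frac{504}{71}\right)\right)\right) = 299865 \left(-112552 - \frac{79302}{71}\right) = 299865 \left(- \frac{8070494}{71}\right) = - \frac{2420058683310}{71}$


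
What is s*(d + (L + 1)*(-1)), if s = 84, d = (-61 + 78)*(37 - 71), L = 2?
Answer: -48804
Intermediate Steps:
d = -578 (d = 17*(-34) = -578)
s*(d + (L + 1)*(-1)) = 84*(-578 + (2 + 1)*(-1)) = 84*(-578 + 3*(-1)) = 84*(-578 - 3) = 84*(-581) = -48804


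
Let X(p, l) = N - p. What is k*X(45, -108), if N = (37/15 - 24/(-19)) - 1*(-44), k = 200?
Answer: 31120/57 ≈ 545.96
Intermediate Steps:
N = 13603/285 (N = (37*(1/15) - 24*(-1/19)) + 44 = (37/15 + 24/19) + 44 = 1063/285 + 44 = 13603/285 ≈ 47.730)
X(p, l) = 13603/285 - p
k*X(45, -108) = 200*(13603/285 - 1*45) = 200*(13603/285 - 45) = 200*(778/285) = 31120/57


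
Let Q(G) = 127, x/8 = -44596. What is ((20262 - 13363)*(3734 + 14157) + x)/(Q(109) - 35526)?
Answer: -123073241/35399 ≈ -3476.7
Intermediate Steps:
x = -356768 (x = 8*(-44596) = -356768)
((20262 - 13363)*(3734 + 14157) + x)/(Q(109) - 35526) = ((20262 - 13363)*(3734 + 14157) - 356768)/(127 - 35526) = (6899*17891 - 356768)/(-35399) = (123430009 - 356768)*(-1/35399) = 123073241*(-1/35399) = -123073241/35399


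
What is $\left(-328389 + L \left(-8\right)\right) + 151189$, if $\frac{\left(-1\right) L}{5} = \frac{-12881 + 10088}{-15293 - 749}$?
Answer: $- \frac{1421265340}{8021} \approx -1.7719 \cdot 10^{5}$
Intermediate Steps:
$L = - \frac{13965}{16042}$ ($L = - 5 \frac{-12881 + 10088}{-15293 - 749} = - 5 \left(- \frac{2793}{-16042}\right) = - 5 \left(\left(-2793\right) \left(- \frac{1}{16042}\right)\right) = \left(-5\right) \frac{2793}{16042} = - \frac{13965}{16042} \approx -0.87053$)
$\left(-328389 + L \left(-8\right)\right) + 151189 = \left(-328389 - - \frac{55860}{8021}\right) + 151189 = \left(-328389 + \frac{55860}{8021}\right) + 151189 = - \frac{2633952309}{8021} + 151189 = - \frac{1421265340}{8021}$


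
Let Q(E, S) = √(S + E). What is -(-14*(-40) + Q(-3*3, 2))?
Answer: -560 - I*√7 ≈ -560.0 - 2.6458*I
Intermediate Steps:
Q(E, S) = √(E + S)
-(-14*(-40) + Q(-3*3, 2)) = -(-14*(-40) + √(-3*3 + 2)) = -(560 + √(-9 + 2)) = -(560 + √(-7)) = -(560 + I*√7) = -560 - I*√7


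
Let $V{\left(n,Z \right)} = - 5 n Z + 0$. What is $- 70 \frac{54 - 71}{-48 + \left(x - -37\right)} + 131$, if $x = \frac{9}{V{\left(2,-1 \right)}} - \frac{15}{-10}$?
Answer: $- \frac{317}{43} \approx -7.3721$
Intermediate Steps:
$V{\left(n,Z \right)} = - 5 Z n$ ($V{\left(n,Z \right)} = - 5 Z n + 0 = - 5 Z n$)
$x = \frac{12}{5}$ ($x = \frac{9}{\left(-5\right) \left(-1\right) 2} - \frac{15}{-10} = \frac{9}{10} - - \frac{3}{2} = 9 \cdot \frac{1}{10} + \frac{3}{2} = \frac{9}{10} + \frac{3}{2} = \frac{12}{5} \approx 2.4$)
$- 70 \frac{54 - 71}{-48 + \left(x - -37\right)} + 131 = - 70 \frac{54 - 71}{-48 + \left(\frac{12}{5} - -37\right)} + 131 = - 70 \left(- \frac{17}{-48 + \left(\frac{12}{5} + 37\right)}\right) + 131 = - 70 \left(- \frac{17}{-48 + \frac{197}{5}}\right) + 131 = - 70 \left(- \frac{17}{- \frac{43}{5}}\right) + 131 = - 70 \left(\left(-17\right) \left(- \frac{5}{43}\right)\right) + 131 = \left(-70\right) \frac{85}{43} + 131 = - \frac{5950}{43} + 131 = - \frac{317}{43}$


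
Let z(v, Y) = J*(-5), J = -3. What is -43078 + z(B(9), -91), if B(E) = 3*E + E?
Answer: -43063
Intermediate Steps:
B(E) = 4*E
z(v, Y) = 15 (z(v, Y) = -3*(-5) = 15)
-43078 + z(B(9), -91) = -43078 + 15 = -43063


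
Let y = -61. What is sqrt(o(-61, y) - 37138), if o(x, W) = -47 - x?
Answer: 2*I*sqrt(9281) ≈ 192.68*I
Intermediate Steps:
sqrt(o(-61, y) - 37138) = sqrt((-47 - 1*(-61)) - 37138) = sqrt((-47 + 61) - 37138) = sqrt(14 - 37138) = sqrt(-37124) = 2*I*sqrt(9281)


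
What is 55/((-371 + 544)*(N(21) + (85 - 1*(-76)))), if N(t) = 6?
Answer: 55/28891 ≈ 0.0019037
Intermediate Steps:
55/((-371 + 544)*(N(21) + (85 - 1*(-76)))) = 55/((-371 + 544)*(6 + (85 - 1*(-76)))) = 55/(173*(6 + (85 + 76))) = 55/(173*(6 + 161)) = 55/(173*167) = 55/28891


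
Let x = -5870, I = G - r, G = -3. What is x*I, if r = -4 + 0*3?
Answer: -5870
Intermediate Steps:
r = -4 (r = -4 + 0 = -4)
I = 1 (I = -3 - 1*(-4) = -3 + 4 = 1)
x*I = -5870*1 = -5870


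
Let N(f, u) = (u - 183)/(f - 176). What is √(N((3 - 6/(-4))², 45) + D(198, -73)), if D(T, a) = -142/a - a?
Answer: √156844746191/45479 ≈ 8.7081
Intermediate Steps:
D(T, a) = -a - 142/a
N(f, u) = (-183 + u)/(-176 + f)
√(N((3 - 6/(-4))², 45) + D(198, -73)) = √((-183 + 45)/(-176 + (3 - 6/(-4))²) + (-1*(-73) - 142/(-73))) = √(-138/(-176 + (3 - 6*(-¼))²) + (73 - 142*(-1/73))) = √(-138/(-176 + (3 + 3/2)²) + (73 + 142/73)) = √(-138/(-176 + (9/2)²) + 5471/73) = √(-138/(-176 + 81/4) + 5471/73) = √(-138/(-623/4) + 5471/73) = √(-4/623*(-138) + 5471/73) = √(552/623 + 5471/73) = √(3448729/45479) = √156844746191/45479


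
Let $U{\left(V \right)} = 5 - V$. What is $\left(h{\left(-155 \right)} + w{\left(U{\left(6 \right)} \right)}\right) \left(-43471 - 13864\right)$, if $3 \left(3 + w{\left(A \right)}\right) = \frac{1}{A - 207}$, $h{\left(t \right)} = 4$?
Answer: $- \frac{35719705}{624} \approx -57243.0$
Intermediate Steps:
$w{\left(A \right)} = -3 + \frac{1}{3 \left(-207 + A\right)}$ ($w{\left(A \right)} = -3 + \frac{1}{3 \left(A - 207\right)} = -3 + \frac{1}{3 \left(-207 + A\right)}$)
$\left(h{\left(-155 \right)} + w{\left(U{\left(6 \right)} \right)}\right) \left(-43471 - 13864\right) = \left(4 + \frac{1864 - 9 \left(5 - 6\right)}{3 \left(-207 + \left(5 - 6\right)\right)}\right) \left(-43471 - 13864\right) = \left(4 + \frac{1864 - 9 \left(5 - 6\right)}{3 \left(-207 + \left(5 - 6\right)\right)}\right) \left(-57335\right) = \left(4 + \frac{1864 - -9}{3 \left(-207 - 1\right)}\right) \left(-57335\right) = \left(4 + \frac{1864 + 9}{3 \left(-208\right)}\right) \left(-57335\right) = \left(4 + \frac{1}{3} \left(- \frac{1}{208}\right) 1873\right) \left(-57335\right) = \left(4 - \frac{1873}{624}\right) \left(-57335\right) = \frac{623}{624} \left(-57335\right) = - \frac{35719705}{624}$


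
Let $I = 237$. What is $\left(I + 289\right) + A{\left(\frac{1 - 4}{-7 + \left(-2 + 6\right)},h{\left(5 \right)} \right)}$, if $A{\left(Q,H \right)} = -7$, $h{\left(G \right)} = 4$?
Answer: $519$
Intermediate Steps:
$\left(I + 289\right) + A{\left(\frac{1 - 4}{-7 + \left(-2 + 6\right)},h{\left(5 \right)} \right)} = \left(237 + 289\right) - 7 = 526 - 7 = 519$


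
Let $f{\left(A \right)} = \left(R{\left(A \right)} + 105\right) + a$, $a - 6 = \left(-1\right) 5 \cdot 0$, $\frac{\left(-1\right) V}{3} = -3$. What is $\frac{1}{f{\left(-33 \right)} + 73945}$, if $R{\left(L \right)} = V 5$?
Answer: $\frac{1}{74101} \approx 1.3495 \cdot 10^{-5}$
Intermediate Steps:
$V = 9$ ($V = \left(-3\right) \left(-3\right) = 9$)
$R{\left(L \right)} = 45$ ($R{\left(L \right)} = 9 \cdot 5 = 45$)
$a = 6$ ($a = 6 + \left(-1\right) 5 \cdot 0 = 6 - 0 = 6 + 0 = 6$)
$f{\left(A \right)} = 156$ ($f{\left(A \right)} = \left(45 + 105\right) + 6 = 150 + 6 = 156$)
$\frac{1}{f{\left(-33 \right)} + 73945} = \frac{1}{156 + 73945} = \frac{1}{74101}$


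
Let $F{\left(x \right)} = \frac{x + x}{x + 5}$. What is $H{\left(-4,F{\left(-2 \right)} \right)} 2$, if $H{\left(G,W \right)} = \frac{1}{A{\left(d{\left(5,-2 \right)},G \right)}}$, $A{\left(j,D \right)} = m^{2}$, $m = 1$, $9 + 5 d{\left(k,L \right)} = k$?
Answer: $2$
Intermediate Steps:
$d{\left(k,L \right)} = - \frac{9}{5} + \frac{k}{5}$
$F{\left(x \right)} = \frac{2 x}{5 + x}$
$A{\left(j,D \right)} = 1$ ($A{\left(j,D \right)} = 1^{2} = 1$)
$H{\left(G,W \right)} = 1$ ($H{\left(G,W \right)} = 1^{-1} = 1$)
$H{\left(-4,F{\left(-2 \right)} \right)} 2 = 1 \cdot 2 = 2$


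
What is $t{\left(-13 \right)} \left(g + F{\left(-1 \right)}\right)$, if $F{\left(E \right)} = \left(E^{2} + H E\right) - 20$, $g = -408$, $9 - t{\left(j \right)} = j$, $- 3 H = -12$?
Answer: $-9482$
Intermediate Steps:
$H = 4$ ($H = \left(- \frac{1}{3}\right) \left(-12\right) = 4$)
$t{\left(j \right)} = 9 - j$
$F{\left(E \right)} = -20 + E^{2} + 4 E$ ($F{\left(E \right)} = \left(E^{2} + 4 E\right) - 20 = -20 + E^{2} + 4 E$)
$t{\left(-13 \right)} \left(g + F{\left(-1 \right)}\right) = \left(9 - -13\right) \left(-408 + \left(-20 + \left(-1\right)^{2} + 4 \left(-1\right)\right)\right) = \left(9 + 13\right) \left(-408 - 23\right) = 22 \left(-408 - 23\right) = 22 \left(-431\right) = -9482$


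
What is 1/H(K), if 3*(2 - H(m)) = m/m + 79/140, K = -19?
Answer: 140/207 ≈ 0.67633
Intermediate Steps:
H(m) = 207/140 (H(m) = 2 - (m/m + 79/140)/3 = 2 - (1 + 79*(1/140))/3 = 2 - (1 + 79/140)/3 = 2 - 1/3*219/140 = 2 - 73/140 = 207/140)
1/H(K) = 1/(207/140) = 140/207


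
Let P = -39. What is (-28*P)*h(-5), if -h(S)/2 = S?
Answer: 10920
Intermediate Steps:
h(S) = -2*S
(-28*P)*h(-5) = (-28*(-39))*(-2*(-5)) = 1092*10 = 10920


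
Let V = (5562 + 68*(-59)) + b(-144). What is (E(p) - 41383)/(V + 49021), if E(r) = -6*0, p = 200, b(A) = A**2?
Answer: -41383/71307 ≈ -0.58035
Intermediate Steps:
E(r) = 0
V = 22286 (V = (5562 + 68*(-59)) + (-144)**2 = (5562 - 4012) + 20736 = 1550 + 20736 = 22286)
(E(p) - 41383)/(V + 49021) = (0 - 41383)/(22286 + 49021) = -41383/71307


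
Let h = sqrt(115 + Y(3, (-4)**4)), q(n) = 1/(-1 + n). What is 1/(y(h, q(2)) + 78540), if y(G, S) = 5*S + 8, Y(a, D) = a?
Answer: 1/78553 ≈ 1.2730e-5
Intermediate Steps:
h = sqrt(118) (h = sqrt(115 + 3) = sqrt(118) ≈ 10.863)
y(G, S) = 8 + 5*S
1/(y(h, q(2)) + 78540) = 1/((8 + 5/(-1 + 2)) + 78540) = 1/((8 + 5/1) + 78540) = 1/((8 + 5*1) + 78540) = 1/((8 + 5) + 78540) = 1/(13 + 78540) = 1/78553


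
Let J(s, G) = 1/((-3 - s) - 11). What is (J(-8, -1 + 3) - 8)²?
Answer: 2401/36 ≈ 66.694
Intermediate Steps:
J(s, G) = 1/(-14 - s)
(J(-8, -1 + 3) - 8)² = (-1/(14 - 8) - 8)² = (-1/6 - 8)² = (-1*⅙ - 8)² = (-⅙ - 8)² = (-49/6)² = 2401/36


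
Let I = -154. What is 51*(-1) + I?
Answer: -205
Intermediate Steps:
51*(-1) + I = 51*(-1) - 154 = -51 - 154 = -205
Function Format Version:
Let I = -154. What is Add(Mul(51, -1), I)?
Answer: -205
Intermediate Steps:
Add(Mul(51, -1), I) = Add(Mul(51, -1), -154) = Add(-51, -154) = -205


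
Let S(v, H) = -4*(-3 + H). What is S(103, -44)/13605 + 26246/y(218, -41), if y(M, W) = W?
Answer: -357069122/557805 ≈ -640.13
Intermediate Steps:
S(v, H) = 12 - 4*H
S(103, -44)/13605 + 26246/y(218, -41) = (12 - 4*(-44))/13605 + 26246/(-41) = (12 + 176)*(1/13605) + 26246*(-1/41) = 188*(1/13605) - 26246/41 = 188/13605 - 26246/41 = -357069122/557805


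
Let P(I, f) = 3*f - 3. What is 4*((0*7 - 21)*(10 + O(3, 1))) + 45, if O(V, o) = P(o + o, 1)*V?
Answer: -795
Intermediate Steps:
P(I, f) = -3 + 3*f
O(V, o) = 0 (O(V, o) = (-3 + 3*1)*V = (-3 + 3)*V = 0*V = 0)
4*((0*7 - 21)*(10 + O(3, 1))) + 45 = 4*((0*7 - 21)*(10 + 0)) + 45 = 4*((0 - 21)*10) + 45 = 4*(-21*10) + 45 = 4*(-210) + 45 = -840 + 45 = -795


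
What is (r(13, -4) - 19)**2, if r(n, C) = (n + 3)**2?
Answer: 56169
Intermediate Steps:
r(n, C) = (3 + n)**2
(r(13, -4) - 19)**2 = ((3 + 13)**2 - 19)**2 = (16**2 - 19)**2 = (256 - 19)**2 = 237**2 = 56169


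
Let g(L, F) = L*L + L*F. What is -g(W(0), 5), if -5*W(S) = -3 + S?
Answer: -84/25 ≈ -3.3600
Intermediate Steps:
W(S) = 3/5 - S/5 (W(S) = -(-3 + S)/5 = 3/5 - S/5)
g(L, F) = L**2 + F*L
-g(W(0), 5) = -(3/5 - 1/5*0)*(5 + (3/5 - 1/5*0)) = -(3/5 + 0)*(5 + (3/5 + 0)) = -3*(5 + 3/5)/5 = -3*28/(5*5) = -1*84/25 = -84/25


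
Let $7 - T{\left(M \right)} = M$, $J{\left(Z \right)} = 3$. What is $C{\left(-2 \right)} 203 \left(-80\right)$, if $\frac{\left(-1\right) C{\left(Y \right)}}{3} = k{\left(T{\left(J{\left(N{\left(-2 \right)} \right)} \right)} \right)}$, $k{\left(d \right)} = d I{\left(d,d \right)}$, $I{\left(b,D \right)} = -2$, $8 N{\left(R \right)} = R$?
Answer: $-389760$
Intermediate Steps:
$N{\left(R \right)} = \frac{R}{8}$
$T{\left(M \right)} = 7 - M$
$k{\left(d \right)} = - 2 d$ ($k{\left(d \right)} = d \left(-2\right) = - 2 d$)
$C{\left(Y \right)} = 24$ ($C{\left(Y \right)} = - 3 \left(- 2 \left(7 - 3\right)\right) = - 3 \left(\left(-2\right) 4\right) = \left(-3\right) \left(-8\right) = 24$)
$C{\left(-2 \right)} 203 \left(-80\right) = 24 \cdot 203 \left(-80\right) = 4872 \left(-80\right) = -389760$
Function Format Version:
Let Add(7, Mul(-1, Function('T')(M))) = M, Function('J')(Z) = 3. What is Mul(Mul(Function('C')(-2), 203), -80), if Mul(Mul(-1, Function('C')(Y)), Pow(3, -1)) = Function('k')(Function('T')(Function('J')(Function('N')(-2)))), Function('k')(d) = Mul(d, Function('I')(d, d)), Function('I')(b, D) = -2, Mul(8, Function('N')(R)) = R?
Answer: -389760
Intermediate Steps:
Function('N')(R) = Mul(Rational(1, 8), R)
Function('T')(M) = Add(7, Mul(-1, M))
Function('k')(d) = Mul(-2, d) (Function('k')(d) = Mul(d, -2) = Mul(-2, d))
Function('C')(Y) = 24 (Function('C')(Y) = Mul(-3, Mul(-2, Add(7, Mul(-1, 3)))) = Mul(-3, Mul(-2, Add(7, -3))) = Mul(-3, Mul(-2, 4)) = Mul(-3, -8) = 24)
Mul(Mul(Function('C')(-2), 203), -80) = Mul(Mul(24, 203), -80) = Mul(4872, -80) = -389760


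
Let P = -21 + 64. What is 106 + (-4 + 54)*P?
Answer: 2256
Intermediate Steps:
P = 43
106 + (-4 + 54)*P = 106 + (-4 + 54)*43 = 106 + 50*43 = 106 + 2150 = 2256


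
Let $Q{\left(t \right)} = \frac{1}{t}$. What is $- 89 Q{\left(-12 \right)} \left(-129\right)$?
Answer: $- \frac{3827}{4} \approx -956.75$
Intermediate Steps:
$- 89 Q{\left(-12 \right)} \left(-129\right) = - \frac{89}{-12} \left(-129\right) = \left(-89\right) \left(- \frac{1}{12}\right) \left(-129\right) = \frac{89}{12} \left(-129\right) = - \frac{3827}{4}$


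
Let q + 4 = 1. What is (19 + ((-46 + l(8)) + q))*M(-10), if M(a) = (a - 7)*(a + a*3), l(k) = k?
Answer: -14960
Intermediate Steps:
q = -3 (q = -4 + 1 = -3)
M(a) = 4*a*(-7 + a) (M(a) = (-7 + a)*(a + 3*a) = (-7 + a)*(4*a) = 4*a*(-7 + a))
(19 + ((-46 + l(8)) + q))*M(-10) = (19 + ((-46 + 8) - 3))*(4*(-10)*(-7 - 10)) = (19 + (-38 - 3))*(4*(-10)*(-17)) = (19 - 41)*680 = -22*680 = -14960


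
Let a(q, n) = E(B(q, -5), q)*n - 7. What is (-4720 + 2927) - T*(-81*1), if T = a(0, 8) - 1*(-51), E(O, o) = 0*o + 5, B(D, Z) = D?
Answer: 5011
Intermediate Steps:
E(O, o) = 5 (E(O, o) = 0 + 5 = 5)
a(q, n) = -7 + 5*n (a(q, n) = 5*n - 7 = -7 + 5*n)
T = 84 (T = (-7 + 5*8) - 1*(-51) = (-7 + 40) + 51 = 33 + 51 = 84)
(-4720 + 2927) - T*(-81*1) = (-4720 + 2927) - 84*(-81*1) = -1793 - 84*(-81) = -1793 - 1*(-6804) = -1793 + 6804 = 5011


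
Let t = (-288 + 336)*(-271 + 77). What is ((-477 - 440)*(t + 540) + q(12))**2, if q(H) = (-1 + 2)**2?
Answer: 64704729405625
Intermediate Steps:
t = -9312 (t = 48*(-194) = -9312)
q(H) = 1 (q(H) = 1**2 = 1)
((-477 - 440)*(t + 540) + q(12))**2 = ((-477 - 440)*(-9312 + 540) + 1)**2 = (-917*(-8772) + 1)**2 = (8043924 + 1)**2 = 8043925**2 = 64704729405625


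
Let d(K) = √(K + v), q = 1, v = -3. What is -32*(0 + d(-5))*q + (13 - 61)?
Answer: -48 - 64*I*√2 ≈ -48.0 - 90.51*I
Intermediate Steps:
d(K) = √(-3 + K) (d(K) = √(K - 3) = √(-3 + K))
-32*(0 + d(-5))*q + (13 - 61) = -32*(0 + √(-3 - 5)) + (13 - 61) = -32*(0 + √(-8)) - 48 = -32*(0 + 2*I*√2) - 48 = -32*2*I*√2 - 48 = -64*I*√2 - 48 = -48 - 64*I*√2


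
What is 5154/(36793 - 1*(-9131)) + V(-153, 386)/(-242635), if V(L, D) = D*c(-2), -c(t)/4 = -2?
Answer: 184787913/1857128290 ≈ 0.099502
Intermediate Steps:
c(t) = 8 (c(t) = -4*(-2) = 8)
V(L, D) = 8*D (V(L, D) = D*8 = 8*D)
5154/(36793 - 1*(-9131)) + V(-153, 386)/(-242635) = 5154/(36793 - 1*(-9131)) + (8*386)/(-242635) = 5154/(36793 + 9131) + 3088*(-1/242635) = 5154/45924 - 3088/242635 = 5154*(1/45924) - 3088/242635 = 859/7654 - 3088/242635 = 184787913/1857128290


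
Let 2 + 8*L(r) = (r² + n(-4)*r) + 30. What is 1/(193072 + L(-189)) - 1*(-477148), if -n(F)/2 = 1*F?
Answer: 753327465332/1578813 ≈ 4.7715e+5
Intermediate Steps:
n(F) = -2*F
L(r) = 7/2 + r + r²/8 (L(r) = -¼ + ((r² + (-2*(-4))*r) + 30)/8 = -¼ + ((r² + 8*r) + 30)/8 = -¼ + (30 + r² + 8*r)/8 = -¼ + (15/4 + r + r²/8) = 7/2 + r + r²/8)
1/(193072 + L(-189)) - 1*(-477148) = 1/(193072 + (7/2 - 189 + (⅛)*(-189)²)) - 1*(-477148) = 1/(193072 + (7/2 - 189 + (⅛)*35721)) + 477148 = 1/(193072 + (7/2 - 189 + 35721/8)) + 477148 = 1/(193072 + 34237/8) + 477148 = 1/(1578813/8) + 477148 = 8/1578813 + 477148 = 753327465332/1578813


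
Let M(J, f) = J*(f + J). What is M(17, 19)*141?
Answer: 86292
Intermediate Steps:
M(J, f) = J*(J + f)
M(17, 19)*141 = (17*(17 + 19))*141 = (17*36)*141 = 612*141 = 86292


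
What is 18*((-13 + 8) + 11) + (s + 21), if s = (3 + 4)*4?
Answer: 157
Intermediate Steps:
s = 28 (s = 7*4 = 28)
18*((-13 + 8) + 11) + (s + 21) = 18*((-13 + 8) + 11) + (28 + 21) = 18*(-5 + 11) + 49 = 18*6 + 49 = 108 + 49 = 157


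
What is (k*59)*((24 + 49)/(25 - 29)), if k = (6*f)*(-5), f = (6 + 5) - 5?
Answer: 193815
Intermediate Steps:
f = 6 (f = 11 - 5 = 6)
k = -180 (k = (6*6)*(-5) = 36*(-5) = -180)
(k*59)*((24 + 49)/(25 - 29)) = (-180*59)*((24 + 49)/(25 - 29)) = -775260/(-4) = -775260*(-1)/4 = -10620*(-73/4) = 193815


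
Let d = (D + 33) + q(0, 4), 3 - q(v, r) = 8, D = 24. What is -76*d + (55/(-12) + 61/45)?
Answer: -711941/180 ≈ -3955.2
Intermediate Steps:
q(v, r) = -5 (q(v, r) = 3 - 1*8 = 3 - 8 = -5)
d = 52 (d = (24 + 33) - 5 = 57 - 5 = 52)
-76*d + (55/(-12) + 61/45) = -76*52 + (55/(-12) + 61/45) = -3952 + (55*(-1/12) + 61*(1/45)) = -3952 + (-55/12 + 61/45) = -3952 - 581/180 = -711941/180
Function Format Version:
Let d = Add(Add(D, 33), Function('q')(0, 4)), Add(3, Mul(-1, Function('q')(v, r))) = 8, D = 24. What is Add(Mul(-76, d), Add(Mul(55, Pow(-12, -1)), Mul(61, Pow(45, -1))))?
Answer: Rational(-711941, 180) ≈ -3955.2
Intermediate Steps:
Function('q')(v, r) = -5 (Function('q')(v, r) = Add(3, Mul(-1, 8)) = Add(3, -8) = -5)
d = 52 (d = Add(Add(24, 33), -5) = Add(57, -5) = 52)
Add(Mul(-76, d), Add(Mul(55, Pow(-12, -1)), Mul(61, Pow(45, -1)))) = Add(Mul(-76, 52), Add(Mul(55, Pow(-12, -1)), Mul(61, Pow(45, -1)))) = Add(-3952, Add(Mul(55, Rational(-1, 12)), Mul(61, Rational(1, 45)))) = Add(-3952, Add(Rational(-55, 12), Rational(61, 45))) = Add(-3952, Rational(-581, 180)) = Rational(-711941, 180)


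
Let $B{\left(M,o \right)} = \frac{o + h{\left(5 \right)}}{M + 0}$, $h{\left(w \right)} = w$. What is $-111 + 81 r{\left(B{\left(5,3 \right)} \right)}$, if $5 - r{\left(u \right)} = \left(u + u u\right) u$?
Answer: $- \frac{30642}{125} \approx -245.14$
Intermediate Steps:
$B{\left(M,o \right)} = \frac{5 + o}{M}$ ($B{\left(M,o \right)} = \frac{o + 5}{M + 0} = \frac{5 + o}{M}$)
$r{\left(u \right)} = 5 - u \left(u + u^{2}\right)$ ($r{\left(u \right)} = 5 - \left(u + u u\right) u = 5 - \left(u + u^{2}\right) u = 5 - u \left(u + u^{2}\right)$)
$-111 + 81 r{\left(B{\left(5,3 \right)} \right)} = -111 + 81 \left(5 - \left(\frac{5 + 3}{5}\right)^{2} - \left(\frac{5 + 3}{5}\right)^{3}\right) = -111 + 81 \left(5 - \left(\frac{1}{5} \cdot 8\right)^{2} - \left(\frac{1}{5} \cdot 8\right)^{3}\right) = -111 + 81 \left(5 - \left(\frac{8}{5}\right)^{2} - \left(\frac{8}{5}\right)^{3}\right) = -111 + 81 \left(5 - \frac{64}{25} - \frac{512}{125}\right) = -111 + 81 \left(- \frac{207}{125}\right) = -111 - \frac{16767}{125} = - \frac{30642}{125}$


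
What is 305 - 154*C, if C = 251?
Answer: -38349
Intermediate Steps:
305 - 154*C = 305 - 154*251 = 305 - 38654 = -38349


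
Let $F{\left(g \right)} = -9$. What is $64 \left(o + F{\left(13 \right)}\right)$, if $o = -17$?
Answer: $-1664$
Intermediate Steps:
$64 \left(o + F{\left(13 \right)}\right) = 64 \left(-17 - 9\right) = 64 \left(-26\right) = -1664$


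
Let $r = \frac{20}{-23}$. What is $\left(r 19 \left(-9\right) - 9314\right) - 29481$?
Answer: $- \frac{888865}{23} \approx -38646.0$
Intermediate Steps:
$r = - \frac{20}{23}$ ($r = 20 \left(- \frac{1}{23}\right) = - \frac{20}{23} \approx -0.86957$)
$\left(r 19 \left(-9\right) - 9314\right) - 29481 = \left(\left(- \frac{20}{23}\right) 19 \left(-9\right) - 9314\right) - 29481 = \left(\left(- \frac{380}{23}\right) \left(-9\right) - 9314\right) - 29481 = \left(\frac{3420}{23} - 9314\right) - 29481 = - \frac{210802}{23} - 29481 = - \frac{888865}{23}$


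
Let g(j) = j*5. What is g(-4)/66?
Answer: -10/33 ≈ -0.30303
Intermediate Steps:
g(j) = 5*j
g(-4)/66 = (5*(-4))/66 = -20*1/66 = -10/33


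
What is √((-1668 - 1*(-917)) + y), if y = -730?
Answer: I*√1481 ≈ 38.484*I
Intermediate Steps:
√((-1668 - 1*(-917)) + y) = √((-1668 - 1*(-917)) - 730) = √((-1668 + 917) - 730) = √(-751 - 730) = √(-1481) = I*√1481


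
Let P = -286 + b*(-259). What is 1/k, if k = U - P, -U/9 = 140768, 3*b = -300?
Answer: -1/1292526 ≈ -7.7368e-7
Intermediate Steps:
b = -100 (b = (1/3)*(-300) = -100)
U = -1266912 (U = -9*140768 = -1266912)
P = 25614 (P = -286 - 100*(-259) = -286 + 25900 = 25614)
k = -1292526 (k = -1266912 - 1*25614 = -1266912 - 25614 = -1292526)
1/k = 1/(-1292526) = -1/1292526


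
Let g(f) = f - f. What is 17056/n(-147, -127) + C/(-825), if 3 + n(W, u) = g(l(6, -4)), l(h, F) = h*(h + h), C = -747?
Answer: -4689653/825 ≈ -5684.4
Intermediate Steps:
l(h, F) = 2*h² (l(h, F) = h*(2*h) = 2*h²)
g(f) = 0
n(W, u) = -3 (n(W, u) = -3 + 0 = -3)
17056/n(-147, -127) + C/(-825) = 17056/(-3) - 747/(-825) = 17056*(-⅓) - 747*(-1/825) = -17056/3 + 249/275 = -4689653/825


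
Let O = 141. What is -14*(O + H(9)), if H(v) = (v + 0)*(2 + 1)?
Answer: -2352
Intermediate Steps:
H(v) = 3*v (H(v) = v*3 = 3*v)
-14*(O + H(9)) = -14*(141 + 3*9) = -14*(141 + 27) = -14*168 = -2352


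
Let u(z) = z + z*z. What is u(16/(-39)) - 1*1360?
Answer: -2068928/1521 ≈ -1360.2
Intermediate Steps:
u(z) = z + z²
u(16/(-39)) - 1*1360 = (16/(-39))*(1 + 16/(-39)) - 1*1360 = (16*(-1/39))*(1 + 16*(-1/39)) - 1360 = -16*(1 - 16/39)/39 - 1360 = -16/39*23/39 - 1360 = -368/1521 - 1360 = -2068928/1521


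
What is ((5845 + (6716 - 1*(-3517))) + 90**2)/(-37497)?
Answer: -24178/37497 ≈ -0.64480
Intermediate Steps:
((5845 + (6716 - 1*(-3517))) + 90**2)/(-37497) = ((5845 + (6716 + 3517)) + 8100)*(-1/37497) = ((5845 + 10233) + 8100)*(-1/37497) = (16078 + 8100)*(-1/37497) = 24178*(-1/37497) = -24178/37497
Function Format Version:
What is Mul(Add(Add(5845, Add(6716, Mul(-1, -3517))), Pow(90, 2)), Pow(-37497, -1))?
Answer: Rational(-24178, 37497) ≈ -0.64480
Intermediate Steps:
Mul(Add(Add(5845, Add(6716, Mul(-1, -3517))), Pow(90, 2)), Pow(-37497, -1)) = Mul(Add(Add(5845, Add(6716, 3517)), 8100), Rational(-1, 37497)) = Mul(Add(Add(5845, 10233), 8100), Rational(-1, 37497)) = Mul(Add(16078, 8100), Rational(-1, 37497)) = Mul(24178, Rational(-1, 37497)) = Rational(-24178, 37497)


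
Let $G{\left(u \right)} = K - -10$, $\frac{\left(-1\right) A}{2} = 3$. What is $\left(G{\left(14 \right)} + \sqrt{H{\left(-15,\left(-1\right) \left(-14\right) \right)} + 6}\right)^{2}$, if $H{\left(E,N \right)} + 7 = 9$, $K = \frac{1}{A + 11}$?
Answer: $\frac{2801}{25} + \frac{204 \sqrt{2}}{5} \approx 169.74$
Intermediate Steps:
$A = -6$ ($A = \left(-2\right) 3 = -6$)
$K = \frac{1}{5}$ ($K = \frac{1}{-6 + 11} = \frac{1}{5} \approx 0.2$)
$H{\left(E,N \right)} = 2$ ($H{\left(E,N \right)} = -7 + 9 = 2$)
$G{\left(u \right)} = \frac{51}{5}$ ($G{\left(u \right)} = \frac{1}{5} - -10 = \frac{1}{5} + 10 = \frac{51}{5}$)
$\left(G{\left(14 \right)} + \sqrt{H{\left(-15,\left(-1\right) \left(-14\right) \right)} + 6}\right)^{2} = \left(\frac{51}{5} + \sqrt{2 + 6}\right)^{2} = \left(\frac{51}{5} + \sqrt{8}\right)^{2} = \left(\frac{51}{5} + 2 \sqrt{2}\right)^{2}$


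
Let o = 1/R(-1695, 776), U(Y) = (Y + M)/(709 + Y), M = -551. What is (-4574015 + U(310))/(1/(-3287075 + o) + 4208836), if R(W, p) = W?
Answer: -25968753674165504276/23895465950050890179 ≈ -1.0868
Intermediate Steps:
U(Y) = (-551 + Y)/(709 + Y) (U(Y) = (Y - 551)/(709 + Y) = (-551 + Y)/(709 + Y))
o = -1/1695 (o = 1/(-1695) = -1/1695 ≈ -0.00058997)
(-4574015 + U(310))/(1/(-3287075 + o) + 4208836) = (-4574015 + (-551 + 310)/(709 + 310))/(1/(-3287075 - 1/1695) + 4208836) = (-4574015 - 241/1019)/(1/(-5571592126/1695) + 4208836) = (-4574015 + (1/1019)*(-241))/(-1695/5571592126 + 4208836) = (-4574015 - 241/1019)/(23449917517223641/5571592126) = -4660921526/1019*5571592126/23449917517223641 = -25968753674165504276/23895465950050890179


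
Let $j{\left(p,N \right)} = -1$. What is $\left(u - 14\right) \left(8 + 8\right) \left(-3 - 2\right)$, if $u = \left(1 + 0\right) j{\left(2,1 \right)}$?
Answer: $1200$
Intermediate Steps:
$u = -1$ ($u = \left(1 + 0\right) \left(-1\right) = 1 \left(-1\right) = -1$)
$\left(u - 14\right) \left(8 + 8\right) \left(-3 - 2\right) = \left(-1 - 14\right) \left(8 + 8\right) \left(-3 - 2\right) = - 15 \cdot 16 \left(-5\right) = \left(-15\right) \left(-80\right) = 1200$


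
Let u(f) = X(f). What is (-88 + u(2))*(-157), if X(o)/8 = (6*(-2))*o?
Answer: 43960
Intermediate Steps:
X(o) = -96*o (X(o) = 8*((6*(-2))*o) = 8*(-12*o) = -96*o)
u(f) = -96*f
(-88 + u(2))*(-157) = (-88 - 96*2)*(-157) = (-88 - 192)*(-157) = -280*(-157) = 43960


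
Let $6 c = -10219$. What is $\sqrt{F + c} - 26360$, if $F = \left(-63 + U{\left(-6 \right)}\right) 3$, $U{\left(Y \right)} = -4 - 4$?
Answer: $-26360 + \frac{i \sqrt{68982}}{6} \approx -26360.0 + 43.774 i$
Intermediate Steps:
$c = - \frac{10219}{6}$ ($c = \frac{1}{6} \left(-10219\right) = - \frac{10219}{6} \approx -1703.2$)
$U{\left(Y \right)} = -8$ ($U{\left(Y \right)} = -4 - 4 = -8$)
$F = -213$ ($F = \left(-63 - 8\right) 3 = \left(-71\right) 3 = -213$)
$\sqrt{F + c} - 26360 = \sqrt{-213 - \frac{10219}{6}} - 26360 = \sqrt{- \frac{11497}{6}} - 26360 = \frac{i \sqrt{68982}}{6} - 26360 = -26360 + \frac{i \sqrt{68982}}{6}$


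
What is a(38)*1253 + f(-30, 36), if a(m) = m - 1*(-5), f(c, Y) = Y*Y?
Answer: 55175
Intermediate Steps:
f(c, Y) = Y²
a(m) = 5 + m (a(m) = m + 5 = 5 + m)
a(38)*1253 + f(-30, 36) = (5 + 38)*1253 + 36² = 43*1253 + 1296 = 53879 + 1296 = 55175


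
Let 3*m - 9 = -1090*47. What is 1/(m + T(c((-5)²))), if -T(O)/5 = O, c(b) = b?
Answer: -3/51596 ≈ -5.8144e-5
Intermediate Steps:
T(O) = -5*O
m = -51221/3 (m = 3 + (-1090*47)/3 = 3 + (⅓)*(-51230) = 3 - 51230/3 = -51221/3 ≈ -17074.)
1/(m + T(c((-5)²))) = 1/(-51221/3 - 5*(-5)²) = 1/(-51221/3 - 5*25) = 1/(-51221/3 - 125) = 1/(-51596/3) = -3/51596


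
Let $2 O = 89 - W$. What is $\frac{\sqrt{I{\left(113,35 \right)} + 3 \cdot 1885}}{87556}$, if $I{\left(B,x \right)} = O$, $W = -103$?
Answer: $\frac{9 \sqrt{71}}{87556} \approx 0.00086614$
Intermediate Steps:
$O = 96$ ($O = \frac{89 - -103}{2} = \frac{89 + 103}{2} = \frac{1}{2} \cdot 192 = 96$)
$I{\left(B,x \right)} = 96$
$\frac{\sqrt{I{\left(113,35 \right)} + 3 \cdot 1885}}{87556} = \frac{\sqrt{96 + 3 \cdot 1885}}{87556} = \sqrt{96 + 5655} \cdot \frac{1}{87556} = \sqrt{5751} \cdot \frac{1}{87556} = 9 \sqrt{71} \cdot \frac{1}{87556} = \frac{9 \sqrt{71}}{87556}$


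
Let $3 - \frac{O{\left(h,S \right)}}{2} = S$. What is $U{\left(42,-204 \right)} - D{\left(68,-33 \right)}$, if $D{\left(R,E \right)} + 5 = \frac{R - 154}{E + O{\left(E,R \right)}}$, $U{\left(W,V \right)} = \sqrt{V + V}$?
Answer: $\frac{729}{163} + 2 i \sqrt{102} \approx 4.4724 + 20.199 i$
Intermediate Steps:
$O{\left(h,S \right)} = 6 - 2 S$
$U{\left(W,V \right)} = \sqrt{2} \sqrt{V}$ ($U{\left(W,V \right)} = \sqrt{2 V} = \sqrt{2} \sqrt{V}$)
$D{\left(R,E \right)} = -5 + \frac{-154 + R}{6 + E - 2 R}$ ($D{\left(R,E \right)} = -5 + \frac{R - 154}{E - \left(-6 + 2 R\right)} = -5 + \frac{-154 + R}{6 + E - 2 R}$)
$U{\left(42,-204 \right)} - D{\left(68,-33 \right)} = \sqrt{2} \sqrt{-204} - \frac{-184 - -165 + 11 \cdot 68}{6 - 33 - 136} = \sqrt{2} \cdot 2 i \sqrt{51} - \frac{-184 + 165 + 748}{6 - 33 - 136} = 2 i \sqrt{102} - \frac{1}{-163} \cdot 729 = 2 i \sqrt{102} - \left(- \frac{1}{163}\right) 729 = 2 i \sqrt{102} - - \frac{729}{163} = 2 i \sqrt{102} + \frac{729}{163} = \frac{729}{163} + 2 i \sqrt{102}$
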